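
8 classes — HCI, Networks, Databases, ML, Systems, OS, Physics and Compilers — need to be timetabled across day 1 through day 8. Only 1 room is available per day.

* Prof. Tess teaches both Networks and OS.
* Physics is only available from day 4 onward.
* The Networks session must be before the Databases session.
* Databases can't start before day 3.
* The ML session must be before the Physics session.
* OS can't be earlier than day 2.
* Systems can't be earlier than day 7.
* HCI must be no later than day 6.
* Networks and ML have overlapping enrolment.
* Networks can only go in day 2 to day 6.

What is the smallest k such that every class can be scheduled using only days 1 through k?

8

The precedence chain requires at least 2 distinct days.
With at most 1 per day and 8 classes, at least 8 days are needed.
Systems can't be placed before day 7, so the schedule must run through at least day 7.
8 works (last occupied day: day 8): for example HCI=day 5; Networks=day 2; Compilers=day 8; ML=day 1; Physics=day 4; Systems=day 7; OS=day 6; Databases=day 3.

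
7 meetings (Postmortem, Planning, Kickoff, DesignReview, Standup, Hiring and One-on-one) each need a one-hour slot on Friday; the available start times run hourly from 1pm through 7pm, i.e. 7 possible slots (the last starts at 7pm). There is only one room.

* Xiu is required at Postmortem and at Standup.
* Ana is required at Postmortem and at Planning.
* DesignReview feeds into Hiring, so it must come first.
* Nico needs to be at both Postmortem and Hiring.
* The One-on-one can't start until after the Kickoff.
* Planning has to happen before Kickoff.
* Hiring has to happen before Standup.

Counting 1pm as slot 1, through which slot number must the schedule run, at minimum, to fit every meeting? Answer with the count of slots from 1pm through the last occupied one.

The precedence chain requires at least 3 distinct slots.
With at most 1 per slot and 7 meetings, at least 7 slots are needed.
7 works (last occupied slot: 7pm): for example Hiring -> 4pm; Postmortem -> 7pm; Planning -> 1pm; Kickoff -> 2pm; One-on-one -> 6pm; DesignReview -> 3pm; Standup -> 5pm.

7 slots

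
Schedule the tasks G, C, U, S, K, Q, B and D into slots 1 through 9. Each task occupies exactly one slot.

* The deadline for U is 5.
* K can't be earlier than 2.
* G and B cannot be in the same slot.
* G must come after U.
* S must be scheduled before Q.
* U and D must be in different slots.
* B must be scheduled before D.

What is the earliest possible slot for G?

Precedence pushes G to at least 2.
G at 2 is achievable: U=1; D=2; G=2; Q=2; K=2; C=1; B=1; S=1.

2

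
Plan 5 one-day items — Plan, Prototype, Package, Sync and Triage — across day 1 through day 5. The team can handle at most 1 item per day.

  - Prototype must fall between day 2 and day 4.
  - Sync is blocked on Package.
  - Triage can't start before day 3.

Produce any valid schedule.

Plan in day 5; Package in day 1; Sync in day 4; Triage in day 3; Prototype in day 2

Checking: Package(day 1) before Sync(day 4); Triage=day 3 in [day 3,day 5]; Prototype=day 2 in [day 2,day 4]; max 1 per day (cap 1).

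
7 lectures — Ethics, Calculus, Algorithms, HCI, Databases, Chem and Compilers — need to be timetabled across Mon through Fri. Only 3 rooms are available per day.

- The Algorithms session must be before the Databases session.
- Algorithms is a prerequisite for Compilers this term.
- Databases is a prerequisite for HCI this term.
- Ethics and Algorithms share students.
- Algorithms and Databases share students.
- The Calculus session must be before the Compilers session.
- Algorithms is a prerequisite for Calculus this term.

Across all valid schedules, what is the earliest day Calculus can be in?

Tue

Precedence pushes Calculus to at least Tue; downstream work caps Calculus at Thu.
Calculus at Tue is achievable: Algorithms -> Mon; HCI -> Wed; Chem -> Mon; Calculus -> Tue; Compilers -> Wed; Databases -> Tue; Ethics -> Tue.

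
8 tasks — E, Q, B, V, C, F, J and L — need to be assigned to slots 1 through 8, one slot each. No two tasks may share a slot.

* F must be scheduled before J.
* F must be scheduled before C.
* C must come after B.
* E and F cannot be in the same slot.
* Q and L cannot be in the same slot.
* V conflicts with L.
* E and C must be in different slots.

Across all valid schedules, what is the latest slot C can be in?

8

Precedence pushes C to at least 2.
C at 8 is achievable: F in 1, L in 7, J in 3, B in 2, V in 6, E in 4, Q in 5, C in 8.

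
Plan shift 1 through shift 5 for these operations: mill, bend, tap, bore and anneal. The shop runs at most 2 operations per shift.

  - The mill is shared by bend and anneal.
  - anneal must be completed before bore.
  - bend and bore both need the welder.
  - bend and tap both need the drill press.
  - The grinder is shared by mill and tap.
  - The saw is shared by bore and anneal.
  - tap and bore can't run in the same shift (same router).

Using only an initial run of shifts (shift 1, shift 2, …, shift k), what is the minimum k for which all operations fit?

3 shifts

The precedence chain requires at least 2 distinct shifts.
With at most 2 per shift and 5 operations, at least 3 shifts are needed.
3 works (last occupied shift: shift 3): for example bend -> shift 3; mill -> shift 2; bore -> shift 2; anneal -> shift 1; tap -> shift 1.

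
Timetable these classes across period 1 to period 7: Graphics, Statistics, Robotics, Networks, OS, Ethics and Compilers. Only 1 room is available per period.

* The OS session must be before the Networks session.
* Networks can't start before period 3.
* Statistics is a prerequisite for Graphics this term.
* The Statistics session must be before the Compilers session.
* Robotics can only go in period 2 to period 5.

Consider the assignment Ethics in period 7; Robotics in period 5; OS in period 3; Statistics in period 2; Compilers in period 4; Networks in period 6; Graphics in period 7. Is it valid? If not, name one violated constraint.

The Statistics session must be before the Compilers session — holds.
Only 1 room is available per period — violated.
The OS session must be before the Networks session — holds.
Statistics is a prerequisite for Graphics this term — holds.
Robotics can only go in period 2 to period 5 — holds.
Networks can't start before period 3 — holds.

Invalid. Only 1 room is available per period.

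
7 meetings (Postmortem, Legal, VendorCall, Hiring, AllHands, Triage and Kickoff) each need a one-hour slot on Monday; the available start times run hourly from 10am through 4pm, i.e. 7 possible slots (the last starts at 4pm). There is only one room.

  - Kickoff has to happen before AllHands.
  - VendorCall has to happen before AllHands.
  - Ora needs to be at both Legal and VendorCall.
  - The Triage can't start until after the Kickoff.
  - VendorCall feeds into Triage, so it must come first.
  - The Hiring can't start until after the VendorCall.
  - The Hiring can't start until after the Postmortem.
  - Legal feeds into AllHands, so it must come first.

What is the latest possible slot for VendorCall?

Downstream work caps VendorCall at 3pm.
VendorCall at 1pm is achievable: Postmortem -> 11am; Legal -> 12pm; Kickoff -> 10am; Triage -> 4pm; Hiring -> 3pm; VendorCall -> 1pm; AllHands -> 2pm.
Nothing later works — the conflict and capacity constraints rule out every slot after 1pm.

1pm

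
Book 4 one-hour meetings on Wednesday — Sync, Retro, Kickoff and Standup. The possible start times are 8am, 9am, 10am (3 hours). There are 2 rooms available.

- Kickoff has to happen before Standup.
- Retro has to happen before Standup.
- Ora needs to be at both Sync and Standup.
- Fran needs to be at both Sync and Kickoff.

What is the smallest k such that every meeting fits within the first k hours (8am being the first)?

3 hours

The precedence chain requires at least 2 distinct hours.
With at most 2 per hour and 4 meetings, at least 2 hours are needed.
Could 2 hours be enough, i.e. nothing placed later than 9am? No: Standup must come after Retro (at 8am or later) → {9am}; Kickoff must come before Standup (at 9am or earlier) → {8am}; Sync can't share with Kickoff (8am) → {9am}; Standup can't share with Sync (9am) → nothing is left.
So 2 hours is not enough.
3 works (last occupied hour: 10am): for example Kickoff=8am; Sync=10am; Retro=8am; Standup=9am.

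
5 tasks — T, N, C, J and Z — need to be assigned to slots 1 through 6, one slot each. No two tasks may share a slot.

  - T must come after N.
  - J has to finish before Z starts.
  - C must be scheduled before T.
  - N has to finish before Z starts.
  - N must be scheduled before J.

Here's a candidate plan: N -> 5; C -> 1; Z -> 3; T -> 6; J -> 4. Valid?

No — it violates: N has to finish before Z starts

T must come after N — holds.
No two tasks may share a slot — holds.
J has to finish before Z starts — violated.
N must be scheduled before J — violated.
C must be scheduled before T — holds.
N has to finish before Z starts — violated.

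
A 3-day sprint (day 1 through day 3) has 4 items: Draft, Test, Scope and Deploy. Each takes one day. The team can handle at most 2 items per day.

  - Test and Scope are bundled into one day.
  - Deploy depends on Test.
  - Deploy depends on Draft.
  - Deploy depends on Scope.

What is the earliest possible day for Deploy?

Precedence pushes Deploy to at least day 2.
Deploy at day 3 is achievable: Scope in day 2; Draft in day 1; Deploy in day 3; Test in day 2.
Nothing earlier works — the capacity limit rule out every day before day 3.

day 3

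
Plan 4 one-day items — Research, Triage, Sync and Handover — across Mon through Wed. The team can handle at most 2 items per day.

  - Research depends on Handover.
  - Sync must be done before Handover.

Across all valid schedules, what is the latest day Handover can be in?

Tue

Precedence pushes Handover to at least Tue; downstream work caps Handover at Tue.
Handover at Tue is achievable: Handover=Tue, Triage=Mon, Sync=Mon, Research=Wed.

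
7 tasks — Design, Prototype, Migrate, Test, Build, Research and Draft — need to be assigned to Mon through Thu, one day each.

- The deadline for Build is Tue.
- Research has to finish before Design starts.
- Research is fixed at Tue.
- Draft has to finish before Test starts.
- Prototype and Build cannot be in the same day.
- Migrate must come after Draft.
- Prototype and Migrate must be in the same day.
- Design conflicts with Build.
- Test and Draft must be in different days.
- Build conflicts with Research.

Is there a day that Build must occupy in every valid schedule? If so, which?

Mon

Build's window is Mon–Tue.
Research is fixed at Tue, and Build can't share a day with Research.
So Build must be Mon.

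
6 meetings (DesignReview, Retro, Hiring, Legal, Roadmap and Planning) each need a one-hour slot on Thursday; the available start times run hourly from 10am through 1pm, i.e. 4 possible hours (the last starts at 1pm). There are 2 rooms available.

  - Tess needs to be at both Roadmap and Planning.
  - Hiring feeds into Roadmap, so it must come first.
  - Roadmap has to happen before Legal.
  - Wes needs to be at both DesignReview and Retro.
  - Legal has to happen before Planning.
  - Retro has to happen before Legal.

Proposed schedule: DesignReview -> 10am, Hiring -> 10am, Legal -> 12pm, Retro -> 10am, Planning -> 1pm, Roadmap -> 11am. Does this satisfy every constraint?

No — it violates: Wes needs to be at both DesignReview and Retro

Roadmap has to happen before Legal — holds.
Tess needs to be at both Roadmap and Planning — holds.
Legal has to happen before Planning — holds.
Wes needs to be at both DesignReview and Retro — violated.
Retro has to happen before Legal — holds.
There are 2 rooms available — violated.
Hiring feeds into Roadmap, so it must come first — holds.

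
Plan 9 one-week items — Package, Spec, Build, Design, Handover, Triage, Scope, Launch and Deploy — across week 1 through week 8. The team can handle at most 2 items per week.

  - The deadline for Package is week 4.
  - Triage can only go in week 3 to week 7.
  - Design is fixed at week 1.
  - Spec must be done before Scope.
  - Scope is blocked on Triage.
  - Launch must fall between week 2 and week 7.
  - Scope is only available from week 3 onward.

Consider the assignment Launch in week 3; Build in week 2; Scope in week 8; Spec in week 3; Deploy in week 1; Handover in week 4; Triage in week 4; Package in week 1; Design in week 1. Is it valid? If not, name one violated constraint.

Scope is only available from week 3 onward — holds.
The team can handle at most 2 items per week — violated.
The deadline for Package is week 4 — holds.
Scope is blocked on Triage — holds.
Spec must be done before Scope — holds.
Triage can only go in week 3 to week 7 — holds.
Design is fixed at week 1 — holds.
Launch must fall between week 2 and week 7 — holds.

Invalid. The team can handle at most 2 items per week.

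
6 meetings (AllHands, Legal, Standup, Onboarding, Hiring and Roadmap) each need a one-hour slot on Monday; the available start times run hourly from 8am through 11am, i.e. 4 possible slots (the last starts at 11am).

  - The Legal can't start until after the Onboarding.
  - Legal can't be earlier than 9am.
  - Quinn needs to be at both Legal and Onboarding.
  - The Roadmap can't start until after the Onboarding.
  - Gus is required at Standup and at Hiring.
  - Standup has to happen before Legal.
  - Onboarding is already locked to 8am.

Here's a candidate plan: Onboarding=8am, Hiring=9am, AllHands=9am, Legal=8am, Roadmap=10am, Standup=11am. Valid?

Onboarding is already locked to 8am — holds.
Standup has to happen before Legal — violated.
Legal can't be earlier than 9am — violated.
Quinn needs to be at both Legal and Onboarding — violated.
The Roadmap can't start until after the Onboarding — holds.
The Legal can't start until after the Onboarding — violated.
Gus is required at Standup and at Hiring — holds.

Invalid. Standup has to happen before Legal.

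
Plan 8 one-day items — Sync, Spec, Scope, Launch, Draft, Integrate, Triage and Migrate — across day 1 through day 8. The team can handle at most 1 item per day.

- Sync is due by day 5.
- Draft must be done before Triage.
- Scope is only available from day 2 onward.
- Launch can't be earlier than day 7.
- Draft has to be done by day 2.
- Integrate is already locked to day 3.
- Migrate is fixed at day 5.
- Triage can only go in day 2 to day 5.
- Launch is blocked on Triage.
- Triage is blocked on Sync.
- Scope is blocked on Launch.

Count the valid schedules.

Enumerating: Launch -> day 7; Sync -> day 2; Spec -> day 6; Migrate -> day 5; Triage -> day 4; Integrate -> day 3; Scope -> day 8; Draft -> day 1 | Launch -> day 7; Integrate -> day 3; Triage -> day 4; Sync -> day 1; Spec -> day 6; Migrate -> day 5; Draft -> day 2; Scope -> day 8.

2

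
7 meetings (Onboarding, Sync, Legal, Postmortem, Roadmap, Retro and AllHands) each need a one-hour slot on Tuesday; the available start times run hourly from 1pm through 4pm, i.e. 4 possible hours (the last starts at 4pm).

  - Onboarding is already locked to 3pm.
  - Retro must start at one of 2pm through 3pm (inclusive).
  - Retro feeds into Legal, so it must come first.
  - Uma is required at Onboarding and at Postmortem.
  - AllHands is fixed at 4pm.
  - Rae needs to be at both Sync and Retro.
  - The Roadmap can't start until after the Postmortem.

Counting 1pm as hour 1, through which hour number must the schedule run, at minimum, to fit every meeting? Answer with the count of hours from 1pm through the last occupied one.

The precedence chain requires at least 2 distinct hours.
AllHands can't be placed before 4pm — that is hour 4 counting from 1pm — so the schedule must run through at least 4 hours.
4 works (last occupied hour: 4pm): for example Onboarding=3pm; Legal=3pm; Postmortem=1pm; Retro=2pm; Roadmap=2pm; AllHands=4pm; Sync=1pm.

4 hours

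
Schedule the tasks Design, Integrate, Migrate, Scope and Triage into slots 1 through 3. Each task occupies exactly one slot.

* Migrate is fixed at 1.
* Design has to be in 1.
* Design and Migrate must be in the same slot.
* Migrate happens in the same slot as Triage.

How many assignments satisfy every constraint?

Splitting on Integrate: it can be 1 (3), 2 (3), 3 (3). Listing each branch's schedules as (Design, Migrate, Scope, Triage):
Integrate=1: (1,1,1,1) (1,1,2,1) (1,1,3,1) — 3.
Integrate=2: (1,1,1,1) (1,1,2,1) (1,1,3,1) — 3.
Integrate=3: (1,1,1,1) (1,1,2,1) (1,1,3,1) — 3.
Summing: 3 + 3 + 3 = 9.

9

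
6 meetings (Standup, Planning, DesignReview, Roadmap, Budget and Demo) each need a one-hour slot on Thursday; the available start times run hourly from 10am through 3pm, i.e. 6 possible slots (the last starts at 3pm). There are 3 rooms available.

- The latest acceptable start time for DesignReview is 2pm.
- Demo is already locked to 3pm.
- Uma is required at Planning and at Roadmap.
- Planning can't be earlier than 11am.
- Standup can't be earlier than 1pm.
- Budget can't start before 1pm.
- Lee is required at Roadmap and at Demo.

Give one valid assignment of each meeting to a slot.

DesignReview -> 10am; Demo -> 3pm; Standup -> 1pm; Roadmap -> 10am; Budget -> 1pm; Planning -> 11am

Checking: Roadmap(10am) != Demo(3pm); Planning(11am) != Roadmap(10am); Planning=11am in [11am,3pm]; DesignReview=10am in [10am,2pm]; Standup=1pm in [1pm,3pm]; Budget=1pm in [1pm,3pm]; Demo=3pm in [3pm,3pm]; max 2 per slot (cap 3).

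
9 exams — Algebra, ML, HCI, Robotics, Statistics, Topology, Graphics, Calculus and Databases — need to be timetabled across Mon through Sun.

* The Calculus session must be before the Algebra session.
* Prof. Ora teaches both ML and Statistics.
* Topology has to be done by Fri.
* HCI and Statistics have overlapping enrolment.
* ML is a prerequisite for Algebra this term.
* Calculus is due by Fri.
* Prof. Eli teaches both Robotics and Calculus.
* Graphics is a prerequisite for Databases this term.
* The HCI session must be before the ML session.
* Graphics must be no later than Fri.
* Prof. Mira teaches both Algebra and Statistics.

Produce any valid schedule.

ML=Tue; Graphics=Mon; Algebra=Wed; Statistics=Thu; Robotics=Tue; Calculus=Mon; Topology=Mon; Databases=Tue; HCI=Mon

Checking: Graphics(Mon) before Databases(Tue); Calculus(Mon) before Algebra(Wed); HCI(Mon) before ML(Tue); ML(Tue) before Algebra(Wed); HCI(Mon) != Statistics(Thu); ML(Tue) != Statistics(Thu); Robotics(Tue) != Calculus(Mon); Algebra(Wed) != Statistics(Thu); Graphics=Mon in [Mon,Fri]; Topology=Mon in [Mon,Fri]; Calculus=Mon in [Mon,Fri].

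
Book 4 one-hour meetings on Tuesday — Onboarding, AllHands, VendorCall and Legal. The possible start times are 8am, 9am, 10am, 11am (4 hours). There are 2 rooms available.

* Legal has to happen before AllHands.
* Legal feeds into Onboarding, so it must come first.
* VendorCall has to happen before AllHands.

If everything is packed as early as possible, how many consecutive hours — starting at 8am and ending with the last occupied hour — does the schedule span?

2 hours

The precedence chain requires at least 2 distinct hours.
With at most 2 per hour and 4 meetings, at least 2 hours are needed.
2 works (last occupied hour: 9am): for example Onboarding -> 9am; Legal -> 8am; AllHands -> 9am; VendorCall -> 8am.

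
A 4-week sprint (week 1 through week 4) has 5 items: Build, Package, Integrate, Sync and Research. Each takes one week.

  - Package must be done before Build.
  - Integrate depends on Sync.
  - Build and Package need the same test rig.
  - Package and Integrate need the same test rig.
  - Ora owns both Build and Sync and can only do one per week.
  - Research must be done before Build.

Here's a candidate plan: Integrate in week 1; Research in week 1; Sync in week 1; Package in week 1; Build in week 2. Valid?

No. Package and Integrate need the same test rig is not satisfied.

Integrate depends on Sync — violated.
Package must be done before Build — holds.
Ora owns both Build and Sync and can only do one per week — holds.
Package and Integrate need the same test rig — violated.
Research must be done before Build — holds.
Build and Package need the same test rig — holds.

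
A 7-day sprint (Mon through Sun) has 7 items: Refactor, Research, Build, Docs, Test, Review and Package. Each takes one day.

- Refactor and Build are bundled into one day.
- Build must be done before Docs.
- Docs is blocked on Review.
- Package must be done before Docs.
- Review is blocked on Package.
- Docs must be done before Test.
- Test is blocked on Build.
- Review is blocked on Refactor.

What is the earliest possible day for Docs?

Wed

Precedence pushes Docs to at least Wed; downstream work caps Docs at Sat.
Docs at Wed is achievable: Test -> Thu, Package -> Mon, Build -> Mon, Refactor -> Mon, Docs -> Wed, Research -> Mon, Review -> Tue.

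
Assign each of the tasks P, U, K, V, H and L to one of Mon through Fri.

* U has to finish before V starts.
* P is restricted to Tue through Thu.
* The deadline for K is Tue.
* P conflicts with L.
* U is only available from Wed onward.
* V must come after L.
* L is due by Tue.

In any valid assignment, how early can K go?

K's own window allows nothing later than Tue.
K at Mon is achievable: L -> Mon, U -> Wed, H -> Mon, V -> Thu, P -> Tue, K -> Mon.

Mon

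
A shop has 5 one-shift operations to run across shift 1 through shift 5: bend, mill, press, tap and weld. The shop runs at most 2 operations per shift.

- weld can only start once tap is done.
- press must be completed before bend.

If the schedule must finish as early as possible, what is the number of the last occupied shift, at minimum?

The precedence chain requires at least 2 distinct shifts.
With at most 2 per shift and 5 operations, at least 3 shifts are needed.
3 works (last occupied shift: shift 3): for example press -> shift 1; weld -> shift 2; mill -> shift 3; tap -> shift 1; bend -> shift 2.

shift 3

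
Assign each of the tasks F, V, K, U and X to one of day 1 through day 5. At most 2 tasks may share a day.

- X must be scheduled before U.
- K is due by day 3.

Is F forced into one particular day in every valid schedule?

F can be day 1 (e.g. K -> day 1; F -> day 1; X -> day 2; V -> day 2; U -> day 3) or day 2 (e.g. X in day 1, K in day 1, V in day 3, F in day 2, U in day 2).

No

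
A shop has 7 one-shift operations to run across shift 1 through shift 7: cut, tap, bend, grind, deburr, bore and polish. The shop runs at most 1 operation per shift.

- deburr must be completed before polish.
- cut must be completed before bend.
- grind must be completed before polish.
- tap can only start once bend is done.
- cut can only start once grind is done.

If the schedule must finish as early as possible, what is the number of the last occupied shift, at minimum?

shift 7

The precedence chain requires at least 4 distinct shifts.
With at most 1 per shift and 7 operations, at least 7 shifts are needed.
7 works (last occupied shift: shift 7): for example cut in shift 2, grind in shift 1, tap in shift 6, polish in shift 5, bore in shift 7, deburr in shift 4, bend in shift 3.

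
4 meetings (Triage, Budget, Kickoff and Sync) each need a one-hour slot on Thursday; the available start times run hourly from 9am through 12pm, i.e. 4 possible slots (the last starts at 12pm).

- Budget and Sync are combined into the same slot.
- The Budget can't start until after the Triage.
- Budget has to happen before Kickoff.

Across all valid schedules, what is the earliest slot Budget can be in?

Precedence pushes Budget to at least 10am; downstream work caps Budget at 11am.
Budget at 10am is achievable: Kickoff -> 11am, Triage -> 9am, Budget -> 10am, Sync -> 10am.

10am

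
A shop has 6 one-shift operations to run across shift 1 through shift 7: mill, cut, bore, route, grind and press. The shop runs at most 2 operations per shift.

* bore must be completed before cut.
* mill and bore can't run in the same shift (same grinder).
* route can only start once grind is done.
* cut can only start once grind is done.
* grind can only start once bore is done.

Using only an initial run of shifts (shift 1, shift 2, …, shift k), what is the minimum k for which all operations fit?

The precedence chain requires at least 3 distinct shifts.
With at most 2 per shift and 6 operations, at least 3 shifts are needed.
3 works (last occupied shift: shift 3): for example route=shift 3, bore=shift 1, grind=shift 2, cut=shift 3, mill=shift 2, press=shift 1.

3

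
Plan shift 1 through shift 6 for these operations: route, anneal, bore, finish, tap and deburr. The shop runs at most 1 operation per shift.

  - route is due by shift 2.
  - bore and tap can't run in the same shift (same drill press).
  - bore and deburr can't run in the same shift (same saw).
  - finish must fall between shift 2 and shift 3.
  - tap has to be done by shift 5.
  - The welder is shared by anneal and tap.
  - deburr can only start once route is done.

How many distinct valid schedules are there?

50

Splitting on route: it can be shift 1 (36), shift 2 (14). Listing each branch's schedules as (anneal, bore, finish, tap, deburr) by shift number:
route=shift 1: (2,4,3,5,6) (2,5,3,4,6) (2,6,3,4,5) (2,6,3,5,4) (3,4,2,5,6) (3,5,2,4,6) (3,6,2,4,5) (3,6,2,5,4) (4,2,3,5,6) (4,3,2,5,6) (4,5,2,3,6) (4,5,3,2,6) (4,6,2,3,5) (4,6,2,5,3) (4,6,3,2,5) (4,6,3,5,2) (5,2,3,4,6) (5,3,2,4,6) (5,4,2,3,6) (5,4,3,2,6) (5,6,2,3,4) (5,6,2,4,3) (5,6,3,2,4) (5,6,3,4,2) (6,2,3,4,5) (6,2,3,5,4) (6,3,2,4,5) (6,3,2,5,4) (6,4,2,3,5) (6,4,2,5,3) (6,4,3,2,5) (6,4,3,5,2) (6,5,2,3,4) (6,5,2,4,3) (6,5,3,2,4) (6,5,3,4,2) — 36.
route=shift 2: (1,4,3,5,6) (1,5,3,4,6) (1,6,3,4,5) (1,6,3,5,4) (4,1,3,5,6) (4,5,3,1,6) (4,6,3,1,5) (5,1,3,4,6) (5,4,3,1,6) (5,6,3,1,4) (6,1,3,4,5) (6,1,3,5,4) (6,4,3,1,5) (6,5,3,1,4) — 14.
Summing: 36 + 14 = 50.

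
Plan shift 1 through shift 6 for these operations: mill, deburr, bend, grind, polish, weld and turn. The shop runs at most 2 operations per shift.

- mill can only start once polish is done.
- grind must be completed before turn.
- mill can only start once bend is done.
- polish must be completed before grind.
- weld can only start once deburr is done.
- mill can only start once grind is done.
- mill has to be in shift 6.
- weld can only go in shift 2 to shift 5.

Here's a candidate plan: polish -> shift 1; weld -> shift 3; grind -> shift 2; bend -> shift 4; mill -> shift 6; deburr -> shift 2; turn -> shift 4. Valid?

Valid

polish must be completed before grind — holds.
mill has to be in shift 6 — holds.
The shop runs at most 2 operations per shift — holds.
grind must be completed before turn — holds.
mill can only start once polish is done — holds.
weld can only go in shift 2 to shift 5 — holds.
mill can only start once grind is done — holds.
mill can only start once bend is done — holds.
weld can only start once deburr is done — holds.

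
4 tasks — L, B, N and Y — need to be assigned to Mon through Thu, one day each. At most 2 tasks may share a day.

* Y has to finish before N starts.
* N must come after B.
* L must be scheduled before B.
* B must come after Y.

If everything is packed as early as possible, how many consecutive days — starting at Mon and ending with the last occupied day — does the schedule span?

3 days

The precedence chain requires at least 3 distinct days.
With at most 2 per day and 4 tasks, at least 2 days are needed.
3 works (last occupied day: Wed): for example N in Wed, B in Tue, Y in Mon, L in Mon.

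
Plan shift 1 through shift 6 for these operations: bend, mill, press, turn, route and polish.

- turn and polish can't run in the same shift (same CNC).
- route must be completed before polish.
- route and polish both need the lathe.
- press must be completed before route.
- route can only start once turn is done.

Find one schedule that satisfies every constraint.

bend=shift 1; press=shift 1; turn=shift 1; route=shift 2; polish=shift 3; mill=shift 1

Checking: press(shift 1) before route(shift 2); route(shift 2) before polish(shift 3); turn(shift 1) before route(shift 2); route(shift 2) != polish(shift 3); turn(shift 1) != polish(shift 3).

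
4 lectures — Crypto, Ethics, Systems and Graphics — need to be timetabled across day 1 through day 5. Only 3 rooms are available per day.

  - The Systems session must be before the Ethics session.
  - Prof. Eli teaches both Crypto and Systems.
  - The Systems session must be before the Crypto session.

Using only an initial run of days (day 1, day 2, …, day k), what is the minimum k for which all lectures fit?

The precedence chain requires at least 2 distinct days.
With at most 3 per day and 4 lectures, at least 2 days are needed.
2 works (last occupied day: day 2): for example Ethics=day 2, Crypto=day 2, Graphics=day 1, Systems=day 1.

2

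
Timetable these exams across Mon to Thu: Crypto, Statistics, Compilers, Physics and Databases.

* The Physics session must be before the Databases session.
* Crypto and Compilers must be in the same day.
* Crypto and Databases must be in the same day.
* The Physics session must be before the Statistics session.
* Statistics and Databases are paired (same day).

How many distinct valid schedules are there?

6

Splitting on Crypto: it can be Tue (1), Wed (2), Thu (3). Listing each branch's schedules as (Statistics, Compilers, Physics, Databases):
Crypto=Tue: (Tue,Tue,Mon,Tue) — 1.
Crypto=Wed: (Wed,Wed,Mon,Wed) (Wed,Wed,Tue,Wed) — 2.
Crypto=Thu: (Thu,Thu,Mon,Thu) (Thu,Thu,Tue,Thu) (Thu,Thu,Wed,Thu) — 3.
Summing: 1 + 2 + 3 = 6.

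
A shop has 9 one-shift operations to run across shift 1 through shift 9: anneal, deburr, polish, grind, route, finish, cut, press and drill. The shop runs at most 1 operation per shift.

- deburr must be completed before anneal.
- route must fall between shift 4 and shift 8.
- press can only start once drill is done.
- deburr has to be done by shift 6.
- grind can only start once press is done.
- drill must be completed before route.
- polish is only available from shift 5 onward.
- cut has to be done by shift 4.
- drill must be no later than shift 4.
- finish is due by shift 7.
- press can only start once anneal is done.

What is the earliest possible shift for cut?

Cut's own window allows nothing later than shift 4.
cut at shift 1 is achievable: grind=shift 9; cut=shift 1; deburr=shift 3; press=shift 8; finish=shift 6; polish=shift 5; drill=shift 2; anneal=shift 7; route=shift 4.

shift 1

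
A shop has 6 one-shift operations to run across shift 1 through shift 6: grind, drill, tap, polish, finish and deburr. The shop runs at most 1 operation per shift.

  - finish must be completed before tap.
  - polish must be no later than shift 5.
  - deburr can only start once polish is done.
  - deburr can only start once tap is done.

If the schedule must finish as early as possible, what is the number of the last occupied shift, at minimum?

6

The precedence chain requires at least 3 distinct shifts.
With at most 1 per shift and 6 operations, at least 6 shifts are needed.
6 works (last occupied shift: shift 6): for example polish in shift 1; tap in shift 3; grind in shift 5; deburr in shift 4; finish in shift 2; drill in shift 6.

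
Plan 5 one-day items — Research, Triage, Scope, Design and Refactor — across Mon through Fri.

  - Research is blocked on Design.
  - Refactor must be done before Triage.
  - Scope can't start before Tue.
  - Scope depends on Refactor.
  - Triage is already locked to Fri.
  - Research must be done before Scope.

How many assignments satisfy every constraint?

Splitting on Research: it can be Tue (9), Wed (14), Thu (12). Listing each branch's schedules as (Triage, Scope, Design, Refactor):
Research=Tue: (Fri,Wed,Mon,Mon) (Fri,Wed,Mon,Tue) (Fri,Thu,Mon,Mon) (Fri,Thu,Mon,Tue) (Fri,Thu,Mon,Wed) (Fri,Fri,Mon,Mon) (Fri,Fri,Mon,Tue) (Fri,Fri,Mon,Wed) (Fri,Fri,Mon,Thu) — 9.
Research=Wed: (Fri,Thu,Mon,Mon) (Fri,Thu,Mon,Tue) (Fri,Thu,Mon,Wed) (Fri,Thu,Tue,Mon) (Fri,Thu,Tue,Tue) (Fri,Thu,Tue,Wed) (Fri,Fri,Mon,Mon) (Fri,Fri,Mon,Tue) (Fri,Fri,Mon,Wed) (Fri,Fri,Mon,Thu) (Fri,Fri,Tue,Mon) (Fri,Fri,Tue,Tue) (Fri,Fri,Tue,Wed) (Fri,Fri,Tue,Thu) — 14.
Research=Thu: (Fri,Fri,Mon,Mon) (Fri,Fri,Mon,Tue) (Fri,Fri,Mon,Wed) (Fri,Fri,Mon,Thu) (Fri,Fri,Tue,Mon) (Fri,Fri,Tue,Tue) (Fri,Fri,Tue,Wed) (Fri,Fri,Tue,Thu) (Fri,Fri,Wed,Mon) (Fri,Fri,Wed,Tue) (Fri,Fri,Wed,Wed) (Fri,Fri,Wed,Thu) — 12.
Summing: 9 + 14 + 12 = 35.

35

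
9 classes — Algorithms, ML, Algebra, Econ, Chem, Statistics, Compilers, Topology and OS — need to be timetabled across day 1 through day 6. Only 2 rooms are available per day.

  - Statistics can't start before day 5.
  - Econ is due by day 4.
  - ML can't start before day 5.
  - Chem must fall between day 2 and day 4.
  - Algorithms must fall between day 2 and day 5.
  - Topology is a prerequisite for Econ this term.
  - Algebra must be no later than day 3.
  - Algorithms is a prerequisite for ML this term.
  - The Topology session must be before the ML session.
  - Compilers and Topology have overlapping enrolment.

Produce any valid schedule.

Topology -> day 1, Statistics -> day 5, Algebra -> day 1, ML -> day 5, Chem -> day 2, OS -> day 4, Algorithms -> day 2, Compilers -> day 3, Econ -> day 3

Checking: Algorithms(day 2) before ML(day 5); Topology(day 1) before ML(day 5); Topology(day 1) before Econ(day 3); Compilers(day 3) != Topology(day 1); Econ=day 3 in [day 1,day 4]; ML=day 5 in [day 5,day 6]; Algorithms=day 2 in [day 2,day 5]; Statistics=day 5 in [day 5,day 6]; Chem=day 2 in [day 2,day 4]; Algebra=day 1 in [day 1,day 3]; max 2 per day (cap 2).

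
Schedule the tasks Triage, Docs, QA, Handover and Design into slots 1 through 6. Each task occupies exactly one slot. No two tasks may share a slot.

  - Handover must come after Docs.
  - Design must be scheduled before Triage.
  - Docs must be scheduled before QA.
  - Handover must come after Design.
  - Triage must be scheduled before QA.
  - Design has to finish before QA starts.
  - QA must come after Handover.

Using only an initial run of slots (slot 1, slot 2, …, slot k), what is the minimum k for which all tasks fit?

5

The precedence chain requires at least 3 distinct slots.
With at most 1 per slot and 5 tasks, at least 5 slots are needed.
5 works (last occupied slot: 5): for example Design in 1; Handover in 3; Triage in 4; QA in 5; Docs in 2.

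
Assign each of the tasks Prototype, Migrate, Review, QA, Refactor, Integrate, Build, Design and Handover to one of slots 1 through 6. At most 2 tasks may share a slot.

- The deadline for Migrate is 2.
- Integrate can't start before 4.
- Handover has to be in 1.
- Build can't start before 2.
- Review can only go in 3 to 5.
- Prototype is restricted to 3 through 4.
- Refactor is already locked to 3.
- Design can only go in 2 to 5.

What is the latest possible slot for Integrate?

6

Integrate is available from 4.
Integrate at 6 is achievable: Design in 2; Handover in 1; Migrate in 1; QA in 4; Prototype in 3; Integrate in 6; Review in 4; Build in 2; Refactor in 3.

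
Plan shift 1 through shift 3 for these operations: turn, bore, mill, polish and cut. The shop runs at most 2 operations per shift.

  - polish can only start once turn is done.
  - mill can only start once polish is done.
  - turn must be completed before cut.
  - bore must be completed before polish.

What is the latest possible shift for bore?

shift 1

Downstream work caps bore at shift 1.
bore at shift 1 is achievable: mill -> shift 3; turn -> shift 1; cut -> shift 2; bore -> shift 1; polish -> shift 2.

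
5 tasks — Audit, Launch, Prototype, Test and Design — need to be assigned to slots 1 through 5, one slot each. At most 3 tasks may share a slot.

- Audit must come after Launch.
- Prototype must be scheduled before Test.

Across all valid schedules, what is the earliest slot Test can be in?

2

Precedence pushes Test to at least 2.
Test at 2 is achievable: Prototype=1, Audit=2, Design=1, Launch=1, Test=2.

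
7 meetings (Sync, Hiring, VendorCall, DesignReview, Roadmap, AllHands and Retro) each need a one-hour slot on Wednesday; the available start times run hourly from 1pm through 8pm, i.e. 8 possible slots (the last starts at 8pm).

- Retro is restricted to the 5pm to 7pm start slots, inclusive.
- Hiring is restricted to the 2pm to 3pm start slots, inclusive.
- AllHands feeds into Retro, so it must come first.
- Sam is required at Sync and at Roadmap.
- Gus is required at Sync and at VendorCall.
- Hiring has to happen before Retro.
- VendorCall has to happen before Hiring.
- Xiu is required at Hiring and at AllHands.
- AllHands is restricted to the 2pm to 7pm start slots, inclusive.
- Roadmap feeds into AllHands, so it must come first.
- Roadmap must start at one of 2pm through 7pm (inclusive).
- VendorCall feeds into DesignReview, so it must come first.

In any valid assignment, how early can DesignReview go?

Precedence pushes DesignReview to at least 2pm.
DesignReview at 2pm is achievable: Hiring -> 2pm; VendorCall -> 1pm; AllHands -> 3pm; Sync -> 3pm; DesignReview -> 2pm; Roadmap -> 2pm; Retro -> 5pm.

2pm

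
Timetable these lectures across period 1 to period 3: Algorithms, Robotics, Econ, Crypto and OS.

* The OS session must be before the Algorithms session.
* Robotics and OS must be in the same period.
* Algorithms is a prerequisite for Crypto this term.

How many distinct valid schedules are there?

3

Enumerating: Econ in period 1; Crypto in period 3; Algorithms in period 2; OS in period 1; Robotics in period 1 | Econ in period 2; Robotics in period 1; Algorithms in period 2; Crypto in period 3; OS in period 1 | Algorithms=period 2, Econ=period 3, Robotics=period 1, Crypto=period 3, OS=period 1.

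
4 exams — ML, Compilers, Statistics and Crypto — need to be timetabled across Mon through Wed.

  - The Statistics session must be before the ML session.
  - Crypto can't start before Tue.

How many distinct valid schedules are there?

Splitting on ML: it can be Tue (6), Wed (12). Listing each branch's schedules as (Compilers, Statistics, Crypto):
ML=Tue: (Mon,Mon,Tue) (Mon,Mon,Wed) (Tue,Mon,Tue) (Tue,Mon,Wed) (Wed,Mon,Tue) (Wed,Mon,Wed) — 6.
ML=Wed: (Mon,Mon,Tue) (Mon,Mon,Wed) (Mon,Tue,Tue) (Mon,Tue,Wed) (Tue,Mon,Tue) (Tue,Mon,Wed) (Tue,Tue,Tue) (Tue,Tue,Wed) (Wed,Mon,Tue) (Wed,Mon,Wed) (Wed,Tue,Tue) (Wed,Tue,Wed) — 12.
Summing: 6 + 12 = 18.

18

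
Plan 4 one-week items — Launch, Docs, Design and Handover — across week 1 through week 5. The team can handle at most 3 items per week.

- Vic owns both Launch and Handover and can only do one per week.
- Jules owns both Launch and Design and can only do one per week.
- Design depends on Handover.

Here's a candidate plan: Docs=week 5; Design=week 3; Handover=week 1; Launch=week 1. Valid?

No. Vic owns both Launch and Handover and can only do one per week is not satisfied.

The team can handle at most 3 items per week — holds.
Jules owns both Launch and Design and can only do one per week — holds.
Vic owns both Launch and Handover and can only do one per week — violated.
Design depends on Handover — holds.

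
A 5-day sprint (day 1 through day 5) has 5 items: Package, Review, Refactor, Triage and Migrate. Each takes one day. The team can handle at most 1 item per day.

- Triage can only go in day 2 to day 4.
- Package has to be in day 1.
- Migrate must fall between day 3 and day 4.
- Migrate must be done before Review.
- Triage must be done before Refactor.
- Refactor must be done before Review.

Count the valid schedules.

2

Enumerating: Triage -> day 2; Migrate -> day 3; Package -> day 1; Refactor -> day 4; Review -> day 5 | Triage -> day 2; Package -> day 1; Refactor -> day 3; Review -> day 5; Migrate -> day 4.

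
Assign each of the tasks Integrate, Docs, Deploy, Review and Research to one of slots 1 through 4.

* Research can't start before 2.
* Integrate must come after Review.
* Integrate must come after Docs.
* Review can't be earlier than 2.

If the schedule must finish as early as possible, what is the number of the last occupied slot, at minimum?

The precedence chain requires at least 2 distinct slots.
Propagating the time windows through the other constraints, Integrate can't land before 3, so the schedule must run through at least slot 3.
3 works (last occupied slot: 3): for example Review=2; Research=2; Docs=1; Deploy=1; Integrate=3.

3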